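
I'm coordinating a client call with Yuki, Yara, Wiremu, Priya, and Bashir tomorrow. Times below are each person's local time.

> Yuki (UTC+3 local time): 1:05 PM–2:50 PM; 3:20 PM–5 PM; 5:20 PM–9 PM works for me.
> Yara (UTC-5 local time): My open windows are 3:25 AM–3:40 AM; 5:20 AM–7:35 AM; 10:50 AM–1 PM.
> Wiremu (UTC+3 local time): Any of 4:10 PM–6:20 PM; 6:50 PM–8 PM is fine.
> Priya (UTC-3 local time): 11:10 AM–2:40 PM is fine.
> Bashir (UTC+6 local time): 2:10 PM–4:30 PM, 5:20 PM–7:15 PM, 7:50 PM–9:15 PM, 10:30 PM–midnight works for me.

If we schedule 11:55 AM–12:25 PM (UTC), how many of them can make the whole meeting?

Yuki in UTC: 10:05-11:50, 12:20-14:00, 14:20-18:00 (subtract 3h to convert from UTC+3).
Yara in UTC: 08:25-08:40, 10:20-12:35, 15:50-18:00 (add 5h to convert from UTC-5).
Wiremu in UTC: 13:10-15:20, 15:50-17:00 (subtract 3h to convert from UTC+3).
Priya in UTC: 14:10-17:40 (add 3h to convert from UTC-3).
Bashir in UTC: 08:10-10:30, 11:20-13:15, 13:50-15:15, 16:30-18:00 (subtract 6h to convert from UTC+6).
Yara and Bashir can make the full 11:55-12:25 slot — that's 2.

2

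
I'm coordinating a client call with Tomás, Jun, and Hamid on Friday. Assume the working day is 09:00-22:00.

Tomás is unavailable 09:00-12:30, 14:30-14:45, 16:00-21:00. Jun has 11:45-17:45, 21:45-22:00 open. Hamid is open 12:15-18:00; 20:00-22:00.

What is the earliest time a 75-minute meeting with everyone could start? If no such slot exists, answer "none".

Tomás free: 12:30-14:30, 14:45-16:00, 21:00-22:00 (invert busy blocks within the working day).
Jun free: 11:45-17:45, 21:45-22:00.
Hamid free: 12:15-18:00, 20:00-22:00.
Tomás ∩ Jun: 12:30-14:30, 14:45-16:00, 21:45-22:00.
Tomás ∩ Jun ∩ Hamid: 12:30-14:30, 14:45-16:00, 21:45-22:00.
The first common window of at least 75 minutes is 12:30-14:30, so the earliest start is 12:30.

12:30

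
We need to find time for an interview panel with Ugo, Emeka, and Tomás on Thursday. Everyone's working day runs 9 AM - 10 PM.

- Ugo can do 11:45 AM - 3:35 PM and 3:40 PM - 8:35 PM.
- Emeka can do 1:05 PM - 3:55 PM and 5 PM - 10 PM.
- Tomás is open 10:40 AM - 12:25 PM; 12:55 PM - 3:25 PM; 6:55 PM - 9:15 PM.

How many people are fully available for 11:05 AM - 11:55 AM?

1

Tomás can make the full 11:05-11:55 slot — that's 1.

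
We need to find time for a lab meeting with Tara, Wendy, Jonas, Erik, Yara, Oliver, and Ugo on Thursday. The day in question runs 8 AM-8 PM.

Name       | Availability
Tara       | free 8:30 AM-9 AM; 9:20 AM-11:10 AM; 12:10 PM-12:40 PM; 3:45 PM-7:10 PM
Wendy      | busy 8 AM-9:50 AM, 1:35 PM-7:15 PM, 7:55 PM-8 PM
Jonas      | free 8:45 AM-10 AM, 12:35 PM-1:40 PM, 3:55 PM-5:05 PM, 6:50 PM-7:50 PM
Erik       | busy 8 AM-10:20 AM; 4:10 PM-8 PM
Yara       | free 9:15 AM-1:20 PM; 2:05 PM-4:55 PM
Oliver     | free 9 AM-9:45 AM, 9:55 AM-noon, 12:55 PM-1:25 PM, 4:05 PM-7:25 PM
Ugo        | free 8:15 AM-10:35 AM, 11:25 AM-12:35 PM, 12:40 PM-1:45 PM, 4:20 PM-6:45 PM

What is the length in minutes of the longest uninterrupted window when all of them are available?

Tara free: 08:30-09:00, 09:20-11:10, 12:10-12:40, 15:45-19:10.
Wendy free: 09:50-13:35, 19:15-19:55 (invert busy blocks within the working day).
Jonas free: 08:45-10:00, 12:35-13:40, 15:55-17:05, 18:50-19:50.
Erik free: 10:20-16:10 (invert busy blocks within the working day).
Yara free: 09:15-13:20, 14:05-16:55.
Oliver free: 09:00-09:45, 09:55-12:00, 12:55-13:25, 16:05-19:25.
Ugo free: 08:15-10:35, 11:25-12:35, 12:40-13:45, 16:20-18:45.
Tara ∩ Wendy: 09:50-11:10, 12:10-12:40.
Tara ∩ Wendy ∩ Jonas: 09:50-10:00, 12:35-12:40.
Tara ∩ Wendy ∩ Jonas ∩ Erik: 12:35-12:40.
Tara ∩ Wendy ∩ Jonas ∩ Erik ∩ Yara: 12:35-12:40.
Tara ∩ Wendy ∩ Jonas ∩ Erik ∩ Yara ∩ Oliver: ∅.
Tara ∩ Wendy ∩ Jonas ∩ Erik ∩ Yara ∩ Oliver ∩ Ugo: ∅.
There is no time when everyone is free.
No common window exists, so the longest block is 0 minutes.

0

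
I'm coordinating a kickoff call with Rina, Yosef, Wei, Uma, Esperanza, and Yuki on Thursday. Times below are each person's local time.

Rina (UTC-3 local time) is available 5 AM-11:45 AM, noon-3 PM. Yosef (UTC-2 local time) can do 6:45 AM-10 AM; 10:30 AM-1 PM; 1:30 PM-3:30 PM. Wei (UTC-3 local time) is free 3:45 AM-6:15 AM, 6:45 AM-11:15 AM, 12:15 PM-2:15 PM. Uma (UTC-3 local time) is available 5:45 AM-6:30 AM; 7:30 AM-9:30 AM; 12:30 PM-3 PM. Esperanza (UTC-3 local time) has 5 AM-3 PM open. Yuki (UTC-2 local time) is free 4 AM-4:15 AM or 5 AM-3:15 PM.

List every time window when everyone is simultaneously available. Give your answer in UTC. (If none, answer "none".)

Rina in UTC: 08:00-14:45, 15:00-18:00 (add 3h to convert from UTC-3).
Yosef in UTC: 08:45-12:00, 12:30-15:00, 15:30-17:30 (add 2h to convert from UTC-2).
Wei in UTC: 06:45-09:15, 09:45-14:15, 15:15-17:15 (add 3h to convert from UTC-3).
Uma in UTC: 08:45-09:30, 10:30-12:30, 15:30-18:00 (add 3h to convert from UTC-3).
Esperanza in UTC: 08:00-18:00 (add 3h to convert from UTC-3).
Yuki in UTC: 06:00-06:15, 07:00-17:15 (add 2h to convert from UTC-2).
Rina ∩ Yosef: 08:45-12:00, 12:30-14:45, 15:30-17:30.
Rina ∩ Yosef ∩ Wei: 08:45-09:15, 09:45-12:00, 12:30-14:15, 15:30-17:15.
Rina ∩ Yosef ∩ Wei ∩ Uma: 08:45-09:15, 10:30-12:00, 15:30-17:15.
Rina ∩ Yosef ∩ Wei ∩ Uma ∩ Esperanza: 08:45-09:15, 10:30-12:00, 15:30-17:15.
Rina ∩ Yosef ∩ Wei ∩ Uma ∩ Esperanza ∩ Yuki: 08:45-09:15, 10:30-12:00, 15:30-17:15.
Those are the intersection windows.

08:45-09:15, 10:30-12:00, 15:30-17:15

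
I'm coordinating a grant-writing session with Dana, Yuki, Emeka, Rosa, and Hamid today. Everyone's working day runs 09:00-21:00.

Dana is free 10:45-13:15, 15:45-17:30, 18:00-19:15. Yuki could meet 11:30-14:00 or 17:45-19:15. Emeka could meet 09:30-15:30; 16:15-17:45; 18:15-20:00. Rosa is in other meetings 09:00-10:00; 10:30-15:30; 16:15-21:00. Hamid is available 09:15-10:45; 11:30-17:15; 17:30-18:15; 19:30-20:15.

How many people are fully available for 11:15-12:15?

Dana free: 10:45-13:15, 15:45-17:30, 18:00-19:15.
Yuki free: 11:30-14:00, 17:45-19:15.
Emeka free: 09:30-15:30, 16:15-17:45, 18:15-20:00.
Rosa free: 10:00-10:30, 15:30-16:15 (invert busy blocks within the working day).
Hamid free: 09:15-10:45, 11:30-17:15, 17:30-18:15, 19:30-20:15.
Dana and Emeka can make the full 11:15-12:15 slot — that's 2.

2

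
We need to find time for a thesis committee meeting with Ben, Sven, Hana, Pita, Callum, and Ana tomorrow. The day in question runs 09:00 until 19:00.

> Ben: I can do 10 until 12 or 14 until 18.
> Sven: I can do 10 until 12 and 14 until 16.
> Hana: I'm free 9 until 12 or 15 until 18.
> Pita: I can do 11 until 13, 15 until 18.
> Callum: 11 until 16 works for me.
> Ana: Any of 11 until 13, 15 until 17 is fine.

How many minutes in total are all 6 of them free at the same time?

Ben ∩ Sven: 10:00-12:00, 14:00-16:00.
Ben ∩ Sven ∩ Hana: 10:00-12:00, 15:00-16:00.
Ben ∩ Sven ∩ Hana ∩ Pita: 11:00-12:00, 15:00-16:00.
Ben ∩ Sven ∩ Hana ∩ Pita ∩ Callum: 11:00-12:00, 15:00-16:00.
Ben ∩ Sven ∩ Hana ∩ Pita ∩ Callum ∩ Ana: 11:00-12:00, 15:00-16:00.
So the common availability across everyone is 11:00-12:00, 15:00-16:00.
Summing the common windows: 60 + 60 = 120 minutes.

120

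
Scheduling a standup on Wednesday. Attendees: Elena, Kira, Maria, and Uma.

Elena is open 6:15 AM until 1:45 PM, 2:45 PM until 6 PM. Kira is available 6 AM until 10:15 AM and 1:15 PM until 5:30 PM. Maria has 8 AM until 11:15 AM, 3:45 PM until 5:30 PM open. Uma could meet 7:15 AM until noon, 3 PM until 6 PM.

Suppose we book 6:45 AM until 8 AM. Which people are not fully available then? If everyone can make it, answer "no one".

Elena: free for 06:45-08:00. Kira: free for 06:45-08:00. Maria: not fully free for 06:45-08:00. Uma: not fully free for 06:45-08:00.

Maria, Uma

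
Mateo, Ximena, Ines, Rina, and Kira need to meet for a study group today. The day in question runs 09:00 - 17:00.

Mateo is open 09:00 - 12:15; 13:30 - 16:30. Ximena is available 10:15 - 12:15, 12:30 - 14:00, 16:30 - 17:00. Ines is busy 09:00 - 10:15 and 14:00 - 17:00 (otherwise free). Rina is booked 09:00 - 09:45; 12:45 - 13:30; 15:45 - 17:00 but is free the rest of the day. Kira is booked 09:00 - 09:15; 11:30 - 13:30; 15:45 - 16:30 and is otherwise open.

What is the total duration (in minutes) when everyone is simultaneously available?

Mateo free: 09:00-12:15, 13:30-16:30.
Ximena free: 10:15-12:15, 12:30-14:00, 16:30-17:00.
Ines free: 10:15-14:00 (invert busy blocks within the working day).
Rina free: 09:45-12:45, 13:30-15:45 (invert busy blocks within the working day).
Kira free: 09:15-11:30, 13:30-15:45, 16:30-17:00 (invert busy blocks within the working day).
Mateo ∩ Ximena: 10:15-12:15, 13:30-14:00.
Mateo ∩ Ximena ∩ Ines: 10:15-12:15, 13:30-14:00.
Mateo ∩ Ximena ∩ Ines ∩ Rina: 10:15-12:15, 13:30-14:00.
Mateo ∩ Ximena ∩ Ines ∩ Rina ∩ Kira: 10:15-11:30, 13:30-14:00.
Summing the common windows: 75 + 30 = 105 minutes.

105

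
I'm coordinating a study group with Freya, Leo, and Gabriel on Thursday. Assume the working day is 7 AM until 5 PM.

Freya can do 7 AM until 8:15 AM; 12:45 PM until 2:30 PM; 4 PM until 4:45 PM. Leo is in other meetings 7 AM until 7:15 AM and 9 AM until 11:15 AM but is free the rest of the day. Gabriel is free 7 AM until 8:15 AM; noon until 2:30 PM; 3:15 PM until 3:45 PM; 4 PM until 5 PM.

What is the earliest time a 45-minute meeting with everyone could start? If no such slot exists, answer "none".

Freya free: 07:00-08:15, 12:45-14:30, 16:00-16:45.
Leo free: 07:15-09:00, 11:15-17:00 (invert busy blocks within the working day).
Gabriel free: 07:00-08:15, 12:00-14:30, 15:15-15:45, 16:00-17:00.
Freya ∩ Leo: 07:15-08:15, 12:45-14:30, 16:00-16:45.
Freya ∩ Leo ∩ Gabriel: 07:15-08:15, 12:45-14:30, 16:00-16:45.
So the common availability across everyone is 07:15-08:15, 12:45-14:30, 16:00-16:45.
The first common window of at least 45 minutes is 07:15-08:15, so the earliest start is 07:15.

07:15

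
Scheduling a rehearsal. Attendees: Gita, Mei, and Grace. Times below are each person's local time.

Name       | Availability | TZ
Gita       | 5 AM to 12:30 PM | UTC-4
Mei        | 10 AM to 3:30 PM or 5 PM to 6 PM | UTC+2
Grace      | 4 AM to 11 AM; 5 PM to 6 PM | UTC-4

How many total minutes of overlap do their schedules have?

270

Gita in UTC: 09:00-16:30 (add 4h to convert from UTC-4).
Mei in UTC: 08:00-13:30, 15:00-16:00 (subtract 2h to convert from UTC+2).
Grace in UTC: 08:00-15:00, 21:00-22:00 (add 4h to convert from UTC-4).
Gita ∩ Mei: 09:00-13:30, 15:00-16:00.
Gita ∩ Mei ∩ Grace: 09:00-13:30.
That's a single block of 270 minutes.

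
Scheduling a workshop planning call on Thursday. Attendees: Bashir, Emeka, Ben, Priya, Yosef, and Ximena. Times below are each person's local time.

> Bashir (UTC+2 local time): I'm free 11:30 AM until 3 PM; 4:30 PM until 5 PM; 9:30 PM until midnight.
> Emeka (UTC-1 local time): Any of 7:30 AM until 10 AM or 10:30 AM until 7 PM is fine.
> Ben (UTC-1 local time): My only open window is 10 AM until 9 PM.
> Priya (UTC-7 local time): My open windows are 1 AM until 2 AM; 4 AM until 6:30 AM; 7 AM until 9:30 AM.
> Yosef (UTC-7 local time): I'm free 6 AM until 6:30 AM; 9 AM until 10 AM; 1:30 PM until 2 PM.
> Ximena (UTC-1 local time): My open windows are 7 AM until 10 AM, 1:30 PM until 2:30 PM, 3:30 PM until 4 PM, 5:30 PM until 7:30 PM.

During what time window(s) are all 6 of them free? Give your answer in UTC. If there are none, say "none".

Bashir in UTC: 09:30-13:00, 14:30-15:00, 19:30-22:00 (subtract 2h to convert from UTC+2).
Emeka in UTC: 08:30-11:00, 11:30-20:00 (add 1h to convert from UTC-1).
Ben in UTC: 11:00-22:00 (add 1h to convert from UTC-1).
Priya in UTC: 08:00-09:00, 11:00-13:30, 14:00-16:30 (add 7h to convert from UTC-7).
Yosef in UTC: 13:00-13:30, 16:00-17:00, 20:30-21:00 (add 7h to convert from UTC-7).
Ximena in UTC: 08:00-11:00, 14:30-15:30, 16:30-17:00, 18:30-20:30 (add 1h to convert from UTC-1).
Bashir ∩ Emeka: 09:30-11:00, 11:30-13:00, 14:30-15:00, 19:30-20:00.
Bashir ∩ Emeka ∩ Ben: 11:30-13:00, 14:30-15:00, 19:30-20:00.
Bashir ∩ Emeka ∩ Ben ∩ Priya: 11:30-13:00, 14:30-15:00.
Bashir ∩ Emeka ∩ Ben ∩ Priya ∩ Yosef: ∅.
Bashir ∩ Emeka ∩ Ben ∩ Priya ∩ Yosef ∩ Ximena: ∅.
There is no time when everyone is free.

none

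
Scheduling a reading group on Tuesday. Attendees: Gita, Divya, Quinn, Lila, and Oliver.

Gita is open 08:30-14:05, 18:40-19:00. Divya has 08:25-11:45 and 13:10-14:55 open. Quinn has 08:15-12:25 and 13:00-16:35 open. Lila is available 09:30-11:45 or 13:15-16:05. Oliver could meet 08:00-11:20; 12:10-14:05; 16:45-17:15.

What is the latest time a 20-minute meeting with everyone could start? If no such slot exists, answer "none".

Gita ∩ Divya: 08:30-11:45, 13:10-14:05.
Gita ∩ Divya ∩ Quinn: 08:30-11:45, 13:10-14:05.
Gita ∩ Divya ∩ Quinn ∩ Lila: 09:30-11:45, 13:15-14:05.
Gita ∩ Divya ∩ Quinn ∩ Lila ∩ Oliver: 09:30-11:20, 13:15-14:05.
Those are the intersection windows.
The last common window of at least 20 minutes is 13:15-14:05; a 20-minute meeting can start as late as 13:45 and still end by 14:05.

13:45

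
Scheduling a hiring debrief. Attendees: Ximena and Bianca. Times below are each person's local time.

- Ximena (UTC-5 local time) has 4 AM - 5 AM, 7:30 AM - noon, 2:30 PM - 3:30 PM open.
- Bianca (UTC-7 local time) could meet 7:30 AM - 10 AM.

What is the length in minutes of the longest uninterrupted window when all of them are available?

Ximena in UTC: 09:00-10:00, 12:30-17:00, 19:30-20:30 (add 5h to convert from UTC-5).
Bianca in UTC: 14:30-17:00 (add 7h to convert from UTC-7).
Ximena ∩ Bianca: 14:30-17:00.
Those are the intersection windows.
The longest is 14:30-17:00 at 150 minutes.

150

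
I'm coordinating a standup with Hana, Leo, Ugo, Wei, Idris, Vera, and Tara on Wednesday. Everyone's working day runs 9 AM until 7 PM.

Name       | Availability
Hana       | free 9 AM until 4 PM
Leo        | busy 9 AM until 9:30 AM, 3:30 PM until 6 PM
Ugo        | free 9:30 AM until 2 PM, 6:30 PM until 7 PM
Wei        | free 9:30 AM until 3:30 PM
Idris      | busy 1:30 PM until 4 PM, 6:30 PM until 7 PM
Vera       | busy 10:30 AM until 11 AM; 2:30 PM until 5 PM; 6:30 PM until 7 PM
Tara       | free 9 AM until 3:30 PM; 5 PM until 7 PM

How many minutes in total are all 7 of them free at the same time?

Hana free: 09:00-16:00.
Leo free: 09:30-15:30, 18:00-19:00 (invert busy blocks within the working day).
Ugo free: 09:30-14:00, 18:30-19:00.
Wei free: 09:30-15:30.
Idris free: 09:00-13:30, 16:00-18:30 (invert busy blocks within the working day).
Vera free: 09:00-10:30, 11:00-14:30, 17:00-18:30 (invert busy blocks within the working day).
Tara free: 09:00-15:30, 17:00-19:00.
Hana ∩ Leo: 09:30-15:30.
Hana ∩ Leo ∩ Ugo: 09:30-14:00.
Hana ∩ Leo ∩ Ugo ∩ Wei: 09:30-14:00.
Hana ∩ Leo ∩ Ugo ∩ Wei ∩ Idris: 09:30-13:30.
Hana ∩ Leo ∩ Ugo ∩ Wei ∩ Idris ∩ Vera: 09:30-10:30, 11:00-13:30.
Hana ∩ Leo ∩ Ugo ∩ Wei ∩ Idris ∩ Vera ∩ Tara: 09:30-10:30, 11:00-13:30.
Summing the common windows: 60 + 150 = 210 minutes.

210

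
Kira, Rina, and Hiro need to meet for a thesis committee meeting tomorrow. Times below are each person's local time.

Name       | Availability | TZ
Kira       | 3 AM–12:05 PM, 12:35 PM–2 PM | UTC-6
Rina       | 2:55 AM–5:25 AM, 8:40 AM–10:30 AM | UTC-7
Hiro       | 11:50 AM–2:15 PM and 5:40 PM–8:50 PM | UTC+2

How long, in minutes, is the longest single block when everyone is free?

Kira in UTC: 09:00-18:05, 18:35-20:00 (add 6h to convert from UTC-6).
Rina in UTC: 09:55-12:25, 15:40-17:30 (add 7h to convert from UTC-7).
Hiro in UTC: 09:50-12:15, 15:40-18:50 (subtract 2h to convert from UTC+2).
Kira ∩ Rina: 09:55-12:25, 15:40-17:30.
Kira ∩ Rina ∩ Hiro: 09:55-12:15, 15:40-17:30.
So the common availability across everyone is 09:55-12:15, 15:40-17:30.
The longest is 09:55-12:15 at 140 minutes.

140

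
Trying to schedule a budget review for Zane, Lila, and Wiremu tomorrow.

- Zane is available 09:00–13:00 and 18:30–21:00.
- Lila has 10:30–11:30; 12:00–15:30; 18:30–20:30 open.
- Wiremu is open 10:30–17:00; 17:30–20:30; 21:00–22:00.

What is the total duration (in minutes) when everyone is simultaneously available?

Zane ∩ Lila: 10:30-11:30, 12:00-13:00, 18:30-20:30.
Zane ∩ Lila ∩ Wiremu: 10:30-11:30, 12:00-13:00, 18:30-20:30.
Summing the common windows: 60 + 60 + 120 = 240 minutes.

240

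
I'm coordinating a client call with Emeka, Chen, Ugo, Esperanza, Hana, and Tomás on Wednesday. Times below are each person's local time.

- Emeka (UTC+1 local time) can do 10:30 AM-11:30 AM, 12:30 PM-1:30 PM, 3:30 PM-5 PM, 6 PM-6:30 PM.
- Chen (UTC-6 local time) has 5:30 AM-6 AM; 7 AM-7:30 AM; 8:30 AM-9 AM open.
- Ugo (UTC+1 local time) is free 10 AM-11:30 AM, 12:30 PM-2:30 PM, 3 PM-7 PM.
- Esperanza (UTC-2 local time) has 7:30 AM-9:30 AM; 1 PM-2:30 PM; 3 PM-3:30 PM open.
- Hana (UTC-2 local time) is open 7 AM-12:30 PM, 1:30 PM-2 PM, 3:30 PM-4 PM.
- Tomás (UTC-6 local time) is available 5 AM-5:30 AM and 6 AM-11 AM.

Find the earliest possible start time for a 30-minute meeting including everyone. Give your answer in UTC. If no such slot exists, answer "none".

Emeka in UTC: 09:30-10:30, 11:30-12:30, 14:30-16:00, 17:00-17:30 (subtract 1h to convert from UTC+1).
Chen in UTC: 11:30-12:00, 13:00-13:30, 14:30-15:00 (add 6h to convert from UTC-6).
Ugo in UTC: 09:00-10:30, 11:30-13:30, 14:00-18:00 (subtract 1h to convert from UTC+1).
Esperanza in UTC: 09:30-11:30, 15:00-16:30, 17:00-17:30 (add 2h to convert from UTC-2).
Hana in UTC: 09:00-14:30, 15:30-16:00, 17:30-18:00 (add 2h to convert from UTC-2).
Tomás in UTC: 11:00-11:30, 12:00-17:00 (add 6h to convert from UTC-6).
Emeka ∩ Chen: 11:30-12:00, 14:30-15:00.
Emeka ∩ Chen ∩ Ugo: 11:30-12:00, 14:30-15:00.
Emeka ∩ Chen ∩ Ugo ∩ Esperanza: ∅.
Emeka ∩ Chen ∩ Ugo ∩ Esperanza ∩ Hana: ∅.
Emeka ∩ Chen ∩ Ugo ∩ Esperanza ∩ Hana ∩ Tomás: ∅.
There is no time when everyone is free.
No common window is at least 30 minutes long.

none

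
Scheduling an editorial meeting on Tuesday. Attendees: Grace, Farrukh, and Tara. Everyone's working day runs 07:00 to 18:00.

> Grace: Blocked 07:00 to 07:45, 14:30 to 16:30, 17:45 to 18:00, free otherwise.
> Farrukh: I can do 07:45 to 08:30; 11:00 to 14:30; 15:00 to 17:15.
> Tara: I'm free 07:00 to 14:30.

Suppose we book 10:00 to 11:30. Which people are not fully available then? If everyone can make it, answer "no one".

Farrukh

Grace free: 07:45-14:30, 16:30-17:45 (invert busy blocks within the working day).
Farrukh free: 07:45-08:30, 11:00-14:30, 15:00-17:15.
Tara free: 07:00-14:30.
Grace: free for 10:00-11:30. Farrukh: not fully free for 10:00-11:30. Tara: free for 10:00-11:30.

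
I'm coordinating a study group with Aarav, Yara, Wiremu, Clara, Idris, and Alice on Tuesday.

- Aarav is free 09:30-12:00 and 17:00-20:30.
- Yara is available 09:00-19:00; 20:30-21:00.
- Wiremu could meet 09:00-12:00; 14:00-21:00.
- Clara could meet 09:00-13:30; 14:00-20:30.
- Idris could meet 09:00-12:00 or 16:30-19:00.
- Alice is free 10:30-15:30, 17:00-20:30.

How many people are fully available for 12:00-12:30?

Yara, Clara, and Alice can make the full 12:00-12:30 slot — that's 3.

3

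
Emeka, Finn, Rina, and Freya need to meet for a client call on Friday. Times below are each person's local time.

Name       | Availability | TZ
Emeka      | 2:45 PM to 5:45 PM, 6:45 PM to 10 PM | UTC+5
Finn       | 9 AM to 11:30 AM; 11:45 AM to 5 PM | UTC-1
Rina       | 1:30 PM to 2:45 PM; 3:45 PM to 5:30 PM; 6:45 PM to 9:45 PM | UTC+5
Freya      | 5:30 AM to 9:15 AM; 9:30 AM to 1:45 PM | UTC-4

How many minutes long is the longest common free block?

Emeka in UTC: 09:45-12:45, 13:45-17:00 (subtract 5h to convert from UTC+5).
Finn in UTC: 10:00-12:30, 12:45-18:00 (add 1h to convert from UTC-1).
Rina in UTC: 08:30-09:45, 10:45-12:30, 13:45-16:45 (subtract 5h to convert from UTC+5).
Freya in UTC: 09:30-13:15, 13:30-17:45 (add 4h to convert from UTC-4).
Emeka ∩ Finn: 10:00-12:30, 13:45-17:00.
Emeka ∩ Finn ∩ Rina: 10:45-12:30, 13:45-16:45.
Emeka ∩ Finn ∩ Rina ∩ Freya: 10:45-12:30, 13:45-16:45.
The longest is 13:45-16:45 at 180 minutes.

180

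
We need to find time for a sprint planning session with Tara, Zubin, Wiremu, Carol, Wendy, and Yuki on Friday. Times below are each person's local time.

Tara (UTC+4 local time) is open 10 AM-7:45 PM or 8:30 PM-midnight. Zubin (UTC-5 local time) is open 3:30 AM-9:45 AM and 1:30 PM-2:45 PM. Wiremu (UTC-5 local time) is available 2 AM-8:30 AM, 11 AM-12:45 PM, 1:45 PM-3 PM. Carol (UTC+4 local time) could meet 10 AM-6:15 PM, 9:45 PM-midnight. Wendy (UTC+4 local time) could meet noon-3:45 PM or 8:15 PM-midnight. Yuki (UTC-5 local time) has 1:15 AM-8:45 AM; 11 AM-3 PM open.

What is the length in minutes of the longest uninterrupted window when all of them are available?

Tara in UTC: 06:00-15:45, 16:30-20:00 (subtract 4h to convert from UTC+4).
Zubin in UTC: 08:30-14:45, 18:30-19:45 (add 5h to convert from UTC-5).
Wiremu in UTC: 07:00-13:30, 16:00-17:45, 18:45-20:00 (add 5h to convert from UTC-5).
Carol in UTC: 06:00-14:15, 17:45-20:00 (subtract 4h to convert from UTC+4).
Wendy in UTC: 08:00-11:45, 16:15-20:00 (subtract 4h to convert from UTC+4).
Yuki in UTC: 06:15-13:45, 16:00-20:00 (add 5h to convert from UTC-5).
Tara ∩ Zubin: 08:30-14:45, 18:30-19:45.
Tara ∩ Zubin ∩ Wiremu: 08:30-13:30, 18:45-19:45.
Tara ∩ Zubin ∩ Wiremu ∩ Carol: 08:30-13:30, 18:45-19:45.
Tara ∩ Zubin ∩ Wiremu ∩ Carol ∩ Wendy: 08:30-11:45, 18:45-19:45.
Tara ∩ Zubin ∩ Wiremu ∩ Carol ∩ Wendy ∩ Yuki: 08:30-11:45, 18:45-19:45.
The longest is 08:30-11:45 at 195 minutes.

195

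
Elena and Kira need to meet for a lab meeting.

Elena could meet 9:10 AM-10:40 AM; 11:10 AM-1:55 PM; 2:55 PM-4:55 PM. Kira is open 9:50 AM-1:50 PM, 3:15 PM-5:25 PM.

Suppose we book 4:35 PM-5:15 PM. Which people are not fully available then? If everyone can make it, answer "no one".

Elena

Elena: not fully free for 16:35-17:15. Kira: free for 16:35-17:15.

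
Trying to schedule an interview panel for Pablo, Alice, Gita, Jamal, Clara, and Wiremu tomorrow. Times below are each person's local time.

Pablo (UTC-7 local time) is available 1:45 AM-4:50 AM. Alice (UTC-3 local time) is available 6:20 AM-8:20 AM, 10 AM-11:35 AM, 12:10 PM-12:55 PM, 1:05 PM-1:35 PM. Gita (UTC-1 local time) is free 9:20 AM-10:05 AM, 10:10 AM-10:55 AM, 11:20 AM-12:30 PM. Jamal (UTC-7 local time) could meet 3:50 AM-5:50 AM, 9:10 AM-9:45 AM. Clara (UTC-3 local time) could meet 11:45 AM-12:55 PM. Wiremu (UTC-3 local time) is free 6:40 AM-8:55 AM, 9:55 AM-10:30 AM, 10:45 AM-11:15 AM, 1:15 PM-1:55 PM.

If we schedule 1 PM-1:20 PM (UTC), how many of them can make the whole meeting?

Pablo in UTC: 08:45-11:50 (add 7h to convert from UTC-7).
Alice in UTC: 09:20-11:20, 13:00-14:35, 15:10-15:55, 16:05-16:35 (add 3h to convert from UTC-3).
Gita in UTC: 10:20-11:05, 11:10-11:55, 12:20-13:30 (add 1h to convert from UTC-1).
Jamal in UTC: 10:50-12:50, 16:10-16:45 (add 7h to convert from UTC-7).
Clara in UTC: 14:45-15:55 (add 3h to convert from UTC-3).
Wiremu in UTC: 09:40-11:55, 12:55-13:30, 13:45-14:15, 16:15-16:55 (add 3h to convert from UTC-3).
Alice, Gita, and Wiremu can make the full 13:00-13:20 slot — that's 3.

3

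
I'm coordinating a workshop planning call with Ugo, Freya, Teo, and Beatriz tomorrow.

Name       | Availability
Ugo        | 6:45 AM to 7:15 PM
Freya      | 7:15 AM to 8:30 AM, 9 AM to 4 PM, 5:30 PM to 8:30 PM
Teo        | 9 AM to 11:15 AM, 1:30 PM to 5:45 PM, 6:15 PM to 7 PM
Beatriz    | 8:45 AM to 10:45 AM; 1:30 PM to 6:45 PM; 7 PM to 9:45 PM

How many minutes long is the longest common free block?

150

Ugo ∩ Freya: 07:15-08:30, 09:00-16:00, 17:30-19:15.
Ugo ∩ Freya ∩ Teo: 09:00-11:15, 13:30-16:00, 17:30-17:45, 18:15-19:00.
Ugo ∩ Freya ∩ Teo ∩ Beatriz: 09:00-10:45, 13:30-16:00, 17:30-17:45, 18:15-18:45.
The longest is 13:30-16:00 at 150 minutes.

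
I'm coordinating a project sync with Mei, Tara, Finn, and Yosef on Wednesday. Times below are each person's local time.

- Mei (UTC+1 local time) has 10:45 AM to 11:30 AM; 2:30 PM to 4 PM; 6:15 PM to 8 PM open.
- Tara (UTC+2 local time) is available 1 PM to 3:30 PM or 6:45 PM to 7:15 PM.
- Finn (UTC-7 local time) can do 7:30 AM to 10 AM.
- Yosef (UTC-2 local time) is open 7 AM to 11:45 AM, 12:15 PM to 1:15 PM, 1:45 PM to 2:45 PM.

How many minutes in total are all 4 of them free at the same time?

Mei in UTC: 09:45-10:30, 13:30-15:00, 17:15-19:00 (subtract 1h to convert from UTC+1).
Tara in UTC: 11:00-13:30, 16:45-17:15 (subtract 2h to convert from UTC+2).
Finn in UTC: 14:30-17:00 (add 7h to convert from UTC-7).
Yosef in UTC: 09:00-13:45, 14:15-15:15, 15:45-16:45 (add 2h to convert from UTC-2).
Mei ∩ Tara: ∅.
Mei ∩ Tara ∩ Finn: ∅.
Mei ∩ Tara ∩ Finn ∩ Yosef: ∅.
There is no time when everyone is free.
There is no common window, so the total is 0 minutes.

0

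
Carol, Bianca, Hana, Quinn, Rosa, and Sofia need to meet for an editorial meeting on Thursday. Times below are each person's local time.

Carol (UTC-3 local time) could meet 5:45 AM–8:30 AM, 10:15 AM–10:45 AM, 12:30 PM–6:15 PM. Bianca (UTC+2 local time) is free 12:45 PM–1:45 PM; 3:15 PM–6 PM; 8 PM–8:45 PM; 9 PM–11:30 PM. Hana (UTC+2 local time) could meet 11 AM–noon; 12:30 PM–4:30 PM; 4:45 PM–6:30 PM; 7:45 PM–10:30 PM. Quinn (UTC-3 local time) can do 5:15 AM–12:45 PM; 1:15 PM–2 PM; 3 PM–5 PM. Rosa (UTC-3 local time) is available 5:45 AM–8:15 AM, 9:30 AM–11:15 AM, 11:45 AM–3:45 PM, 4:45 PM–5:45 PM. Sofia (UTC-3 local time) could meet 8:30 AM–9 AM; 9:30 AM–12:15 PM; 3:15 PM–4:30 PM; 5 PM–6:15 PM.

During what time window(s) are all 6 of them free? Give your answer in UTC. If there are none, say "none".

13:15-13:45, 18:15-18:45

Carol in UTC: 08:45-11:30, 13:15-13:45, 15:30-21:15 (add 3h to convert from UTC-3).
Bianca in UTC: 10:45-11:45, 13:15-16:00, 18:00-18:45, 19:00-21:30 (subtract 2h to convert from UTC+2).
Hana in UTC: 09:00-10:00, 10:30-14:30, 14:45-16:30, 17:45-20:30 (subtract 2h to convert from UTC+2).
Quinn in UTC: 08:15-15:45, 16:15-17:00, 18:00-20:00 (add 3h to convert from UTC-3).
Rosa in UTC: 08:45-11:15, 12:30-14:15, 14:45-18:45, 19:45-20:45 (add 3h to convert from UTC-3).
Sofia in UTC: 11:30-12:00, 12:30-15:15, 18:15-19:30, 20:00-21:15 (add 3h to convert from UTC-3).
Carol ∩ Bianca: 10:45-11:30, 13:15-13:45, 15:30-16:00, 18:00-18:45, 19:00-21:15.
Carol ∩ Bianca ∩ Hana: 10:45-11:30, 13:15-13:45, 15:30-16:00, 18:00-18:45, 19:00-20:30.
Carol ∩ Bianca ∩ Hana ∩ Quinn: 10:45-11:30, 13:15-13:45, 15:30-15:45, 18:00-18:45, 19:00-20:00.
Carol ∩ Bianca ∩ Hana ∩ Quinn ∩ Rosa: 10:45-11:15, 13:15-13:45, 15:30-15:45, 18:00-18:45, 19:45-20:00.
Carol ∩ Bianca ∩ Hana ∩ Quinn ∩ Rosa ∩ Sofia: 13:15-13:45, 18:15-18:45.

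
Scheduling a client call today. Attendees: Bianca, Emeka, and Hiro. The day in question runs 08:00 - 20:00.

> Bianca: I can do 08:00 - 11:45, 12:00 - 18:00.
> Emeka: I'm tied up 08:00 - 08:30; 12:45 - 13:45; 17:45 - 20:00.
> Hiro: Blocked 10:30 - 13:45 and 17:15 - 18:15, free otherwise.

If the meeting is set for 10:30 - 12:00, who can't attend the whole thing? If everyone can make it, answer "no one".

Bianca, Hiro

Bianca free: 08:00-11:45, 12:00-18:00.
Emeka free: 08:30-12:45, 13:45-17:45 (invert busy blocks within the working day).
Hiro free: 08:00-10:30, 13:45-17:15, 18:15-20:00 (invert busy blocks within the working day).
Bianca: not fully free for 10:30-12:00. Emeka: free for 10:30-12:00. Hiro: not fully free for 10:30-12:00.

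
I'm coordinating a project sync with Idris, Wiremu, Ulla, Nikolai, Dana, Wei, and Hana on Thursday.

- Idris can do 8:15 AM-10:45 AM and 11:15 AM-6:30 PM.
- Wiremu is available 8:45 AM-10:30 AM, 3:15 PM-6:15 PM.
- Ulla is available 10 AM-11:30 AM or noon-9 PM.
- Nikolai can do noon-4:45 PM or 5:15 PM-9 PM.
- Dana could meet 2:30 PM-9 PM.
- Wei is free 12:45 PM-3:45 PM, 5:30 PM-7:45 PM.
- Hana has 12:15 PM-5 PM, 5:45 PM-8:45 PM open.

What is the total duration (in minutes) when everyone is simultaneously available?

Idris ∩ Wiremu: 08:45-10:30, 15:15-18:15.
Idris ∩ Wiremu ∩ Ulla: 10:00-10:30, 15:15-18:15.
Idris ∩ Wiremu ∩ Ulla ∩ Nikolai: 15:15-16:45, 17:15-18:15.
Idris ∩ Wiremu ∩ Ulla ∩ Nikolai ∩ Dana: 15:15-16:45, 17:15-18:15.
Idris ∩ Wiremu ∩ Ulla ∩ Nikolai ∩ Dana ∩ Wei: 15:15-15:45, 17:30-18:15.
Idris ∩ Wiremu ∩ Ulla ∩ Nikolai ∩ Dana ∩ Wei ∩ Hana: 15:15-15:45, 17:45-18:15.
Summing the common windows: 30 + 30 = 60 minutes.

60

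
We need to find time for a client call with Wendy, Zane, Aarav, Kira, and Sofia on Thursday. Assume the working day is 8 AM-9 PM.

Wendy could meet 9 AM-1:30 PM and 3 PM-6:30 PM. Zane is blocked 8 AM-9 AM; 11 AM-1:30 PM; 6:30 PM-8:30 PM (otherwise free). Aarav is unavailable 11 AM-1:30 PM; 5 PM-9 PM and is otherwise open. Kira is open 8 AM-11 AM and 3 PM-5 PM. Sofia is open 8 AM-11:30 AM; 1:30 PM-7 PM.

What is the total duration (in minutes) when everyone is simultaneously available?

240

Wendy free: 09:00-13:30, 15:00-18:30.
Zane free: 09:00-11:00, 13:30-18:30, 20:30-21:00 (invert busy blocks within the working day).
Aarav free: 08:00-11:00, 13:30-17:00 (invert busy blocks within the working day).
Kira free: 08:00-11:00, 15:00-17:00.
Sofia free: 08:00-11:30, 13:30-19:00.
Wendy ∩ Zane: 09:00-11:00, 15:00-18:30.
Wendy ∩ Zane ∩ Aarav: 09:00-11:00, 15:00-17:00.
Wendy ∩ Zane ∩ Aarav ∩ Kira: 09:00-11:00, 15:00-17:00.
Wendy ∩ Zane ∩ Aarav ∩ Kira ∩ Sofia: 09:00-11:00, 15:00-17:00.
Those are the intersection windows.
Summing the common windows: 120 + 120 = 240 minutes.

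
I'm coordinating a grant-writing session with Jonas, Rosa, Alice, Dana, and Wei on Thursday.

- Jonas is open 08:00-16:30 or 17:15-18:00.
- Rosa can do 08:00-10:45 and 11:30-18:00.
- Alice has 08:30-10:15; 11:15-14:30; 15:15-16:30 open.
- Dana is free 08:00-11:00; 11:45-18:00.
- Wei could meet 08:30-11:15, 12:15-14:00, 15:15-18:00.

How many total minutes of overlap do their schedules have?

285

Jonas ∩ Rosa: 08:00-10:45, 11:30-16:30, 17:15-18:00.
Jonas ∩ Rosa ∩ Alice: 08:30-10:15, 11:30-14:30, 15:15-16:30.
Jonas ∩ Rosa ∩ Alice ∩ Dana: 08:30-10:15, 11:45-14:30, 15:15-16:30.
Jonas ∩ Rosa ∩ Alice ∩ Dana ∩ Wei: 08:30-10:15, 12:15-14:00, 15:15-16:30.
Summing the common windows: 105 + 105 + 75 = 285 minutes.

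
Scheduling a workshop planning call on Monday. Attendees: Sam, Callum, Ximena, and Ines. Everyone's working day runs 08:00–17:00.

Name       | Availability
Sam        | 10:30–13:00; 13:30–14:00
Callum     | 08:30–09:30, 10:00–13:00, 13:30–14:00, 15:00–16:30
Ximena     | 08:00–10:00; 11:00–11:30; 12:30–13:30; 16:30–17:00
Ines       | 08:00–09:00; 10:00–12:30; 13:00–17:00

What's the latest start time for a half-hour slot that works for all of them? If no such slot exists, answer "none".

11:00

Sam ∩ Callum: 10:30-13:00, 13:30-14:00.
Sam ∩ Callum ∩ Ximena: 11:00-11:30, 12:30-13:00.
Sam ∩ Callum ∩ Ximena ∩ Ines: 11:00-11:30.
The last common window of at least 30 minutes is 11:00-11:30; a 30-minute meeting can start as late as 11:00 and still end by 11:30.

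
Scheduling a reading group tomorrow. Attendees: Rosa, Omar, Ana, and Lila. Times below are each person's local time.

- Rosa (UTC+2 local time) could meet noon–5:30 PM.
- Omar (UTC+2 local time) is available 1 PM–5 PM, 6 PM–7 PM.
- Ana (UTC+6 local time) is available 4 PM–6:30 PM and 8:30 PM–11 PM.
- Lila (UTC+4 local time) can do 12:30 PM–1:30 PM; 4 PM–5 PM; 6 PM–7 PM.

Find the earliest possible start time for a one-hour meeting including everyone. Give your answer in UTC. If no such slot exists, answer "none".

none

Rosa in UTC: 10:00-15:30 (subtract 2h to convert from UTC+2).
Omar in UTC: 11:00-15:00, 16:00-17:00 (subtract 2h to convert from UTC+2).
Ana in UTC: 10:00-12:30, 14:30-17:00 (subtract 6h to convert from UTC+6).
Lila in UTC: 08:30-09:30, 12:00-13:00, 14:00-15:00 (subtract 4h to convert from UTC+4).
Rosa ∩ Omar: 11:00-15:00.
Rosa ∩ Omar ∩ Ana: 11:00-12:30, 14:30-15:00.
Rosa ∩ Omar ∩ Ana ∩ Lila: 12:00-12:30, 14:30-15:00.
Those are the intersection windows.
No common window is at least 60 minutes long.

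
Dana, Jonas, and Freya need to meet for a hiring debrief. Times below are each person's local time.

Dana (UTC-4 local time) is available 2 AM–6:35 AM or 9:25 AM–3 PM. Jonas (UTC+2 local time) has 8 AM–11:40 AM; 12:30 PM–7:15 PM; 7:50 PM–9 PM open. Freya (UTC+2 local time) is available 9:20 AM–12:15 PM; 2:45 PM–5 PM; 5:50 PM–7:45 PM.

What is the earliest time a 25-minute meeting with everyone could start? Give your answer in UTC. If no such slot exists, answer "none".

07:20

Dana in UTC: 06:00-10:35, 13:25-19:00 (add 4h to convert from UTC-4).
Jonas in UTC: 06:00-09:40, 10:30-17:15, 17:50-19:00 (subtract 2h to convert from UTC+2).
Freya in UTC: 07:20-10:15, 12:45-15:00, 15:50-17:45 (subtract 2h to convert from UTC+2).
Dana ∩ Jonas: 06:00-09:40, 10:30-10:35, 13:25-17:15, 17:50-19:00.
Dana ∩ Jonas ∩ Freya: 07:20-09:40, 13:25-15:00, 15:50-17:15.
Those are the intersection windows.
The first common window of at least 25 minutes is 07:20-09:40, so the earliest start is 07:20.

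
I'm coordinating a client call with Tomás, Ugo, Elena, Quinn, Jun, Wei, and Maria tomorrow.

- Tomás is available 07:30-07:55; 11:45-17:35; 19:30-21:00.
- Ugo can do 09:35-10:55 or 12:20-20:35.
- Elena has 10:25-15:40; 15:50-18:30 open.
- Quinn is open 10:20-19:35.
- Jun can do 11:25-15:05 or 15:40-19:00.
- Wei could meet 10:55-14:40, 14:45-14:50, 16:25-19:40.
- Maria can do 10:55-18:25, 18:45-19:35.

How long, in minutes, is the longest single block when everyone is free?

Tomás ∩ Ugo: 12:20-17:35, 19:30-20:35.
Tomás ∩ Ugo ∩ Elena: 12:20-15:40, 15:50-17:35.
Tomás ∩ Ugo ∩ Elena ∩ Quinn: 12:20-15:40, 15:50-17:35.
Tomás ∩ Ugo ∩ Elena ∩ Quinn ∩ Jun: 12:20-15:05, 15:50-17:35.
Tomás ∩ Ugo ∩ Elena ∩ Quinn ∩ Jun ∩ Wei: 12:20-14:40, 14:45-14:50, 16:25-17:35.
Tomás ∩ Ugo ∩ Elena ∩ Quinn ∩ Jun ∩ Wei ∩ Maria: 12:20-14:40, 14:45-14:50, 16:25-17:35.
Those are the intersection windows.
The longest is 12:20-14:40 at 140 minutes.

140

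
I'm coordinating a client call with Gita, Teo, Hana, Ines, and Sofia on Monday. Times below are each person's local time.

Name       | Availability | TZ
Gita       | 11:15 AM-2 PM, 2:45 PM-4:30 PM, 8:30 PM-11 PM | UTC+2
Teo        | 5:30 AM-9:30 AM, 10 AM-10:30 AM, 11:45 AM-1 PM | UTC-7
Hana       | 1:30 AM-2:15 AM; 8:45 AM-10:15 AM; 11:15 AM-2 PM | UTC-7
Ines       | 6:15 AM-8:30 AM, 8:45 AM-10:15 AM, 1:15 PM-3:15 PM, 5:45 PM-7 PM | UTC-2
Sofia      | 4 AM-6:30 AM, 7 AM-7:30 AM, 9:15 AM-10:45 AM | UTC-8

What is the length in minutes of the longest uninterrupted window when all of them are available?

0

Gita in UTC: 09:15-12:00, 12:45-14:30, 18:30-21:00 (subtract 2h to convert from UTC+2).
Teo in UTC: 12:30-16:30, 17:00-17:30, 18:45-20:00 (add 7h to convert from UTC-7).
Hana in UTC: 08:30-09:15, 15:45-17:15, 18:15-21:00 (add 7h to convert from UTC-7).
Ines in UTC: 08:15-10:30, 10:45-12:15, 15:15-17:15, 19:45-21:00 (add 2h to convert from UTC-2).
Sofia in UTC: 12:00-14:30, 15:00-15:30, 17:15-18:45 (add 8h to convert from UTC-8).
Gita ∩ Teo: 12:45-14:30, 18:45-20:00.
Gita ∩ Teo ∩ Hana: 18:45-20:00.
Gita ∩ Teo ∩ Hana ∩ Ines: 19:45-20:00.
Gita ∩ Teo ∩ Hana ∩ Ines ∩ Sofia: ∅.
There is no time when everyone is free.
No common window exists, so the longest block is 0 minutes.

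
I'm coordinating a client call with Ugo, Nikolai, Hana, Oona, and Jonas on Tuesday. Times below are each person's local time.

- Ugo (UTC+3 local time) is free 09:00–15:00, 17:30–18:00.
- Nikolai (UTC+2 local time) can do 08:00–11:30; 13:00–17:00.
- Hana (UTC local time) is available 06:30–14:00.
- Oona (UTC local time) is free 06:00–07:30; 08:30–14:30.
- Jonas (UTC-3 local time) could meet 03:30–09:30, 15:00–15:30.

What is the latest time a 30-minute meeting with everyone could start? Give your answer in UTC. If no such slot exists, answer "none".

Ugo in UTC: 06:00-12:00, 14:30-15:00 (subtract 3h to convert from UTC+3).
Nikolai in UTC: 06:00-09:30, 11:00-15:00 (subtract 2h to convert from UTC+2).
Hana in UTC: 06:30-14:00.
Oona in UTC: 06:00-07:30, 08:30-14:30.
Jonas in UTC: 06:30-12:30, 18:00-18:30 (add 3h to convert from UTC-3).
Ugo ∩ Nikolai: 06:00-09:30, 11:00-12:00, 14:30-15:00.
Ugo ∩ Nikolai ∩ Hana: 06:30-09:30, 11:00-12:00.
Ugo ∩ Nikolai ∩ Hana ∩ Oona: 06:30-07:30, 08:30-09:30, 11:00-12:00.
Ugo ∩ Nikolai ∩ Hana ∩ Oona ∩ Jonas: 06:30-07:30, 08:30-09:30, 11:00-12:00.
So the common availability across everyone is 06:30-07:30, 08:30-09:30, 11:00-12:00.
The last common window of at least 30 minutes is 11:00-12:00; a 30-minute meeting can start as late as 11:30 and still end by 12:00.

11:30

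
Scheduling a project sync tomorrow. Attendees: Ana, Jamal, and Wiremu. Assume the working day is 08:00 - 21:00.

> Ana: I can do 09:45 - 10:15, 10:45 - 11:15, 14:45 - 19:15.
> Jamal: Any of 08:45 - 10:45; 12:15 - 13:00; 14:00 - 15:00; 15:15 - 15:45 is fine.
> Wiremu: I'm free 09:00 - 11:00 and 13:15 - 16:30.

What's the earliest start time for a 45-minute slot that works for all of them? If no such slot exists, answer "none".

none

Ana ∩ Jamal: 09:45-10:15, 14:45-15:00, 15:15-15:45.
Ana ∩ Jamal ∩ Wiremu: 09:45-10:15, 14:45-15:00, 15:15-15:45.
So the common availability across everyone is 09:45-10:15, 14:45-15:00, 15:15-15:45.
No common window is at least 45 minutes long.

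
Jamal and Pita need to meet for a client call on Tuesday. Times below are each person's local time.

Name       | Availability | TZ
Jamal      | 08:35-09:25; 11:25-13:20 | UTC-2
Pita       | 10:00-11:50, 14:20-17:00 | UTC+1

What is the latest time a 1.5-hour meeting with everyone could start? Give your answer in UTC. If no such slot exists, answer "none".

Jamal in UTC: 10:35-11:25, 13:25-15:20 (add 2h to convert from UTC-2).
Pita in UTC: 09:00-10:50, 13:20-16:00 (subtract 1h to convert from UTC+1).
Jamal ∩ Pita: 10:35-10:50, 13:25-15:20.
Those are the intersection windows.
The last common window of at least 90 minutes is 13:25-15:20; a 90-minute meeting can start as late as 13:50 and still end by 15:20.

13:50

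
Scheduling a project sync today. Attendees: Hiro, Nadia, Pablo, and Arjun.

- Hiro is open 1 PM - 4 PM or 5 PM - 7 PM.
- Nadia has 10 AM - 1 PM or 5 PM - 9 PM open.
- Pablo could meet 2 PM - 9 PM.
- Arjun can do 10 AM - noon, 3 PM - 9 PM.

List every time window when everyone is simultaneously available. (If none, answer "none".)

Hiro ∩ Nadia: 17:00-19:00.
Hiro ∩ Nadia ∩ Pablo: 17:00-19:00.
Hiro ∩ Nadia ∩ Pablo ∩ Arjun: 17:00-19:00.

17:00-19:00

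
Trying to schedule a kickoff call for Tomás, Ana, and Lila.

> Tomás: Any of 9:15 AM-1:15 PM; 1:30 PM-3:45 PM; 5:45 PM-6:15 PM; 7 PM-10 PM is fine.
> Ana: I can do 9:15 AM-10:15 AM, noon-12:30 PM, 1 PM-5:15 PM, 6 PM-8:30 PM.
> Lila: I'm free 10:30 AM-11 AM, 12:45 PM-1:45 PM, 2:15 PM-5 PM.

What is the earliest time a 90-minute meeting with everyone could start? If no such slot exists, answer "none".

14:15

Tomás ∩ Ana: 09:15-10:15, 12:00-12:30, 13:00-13:15, 13:30-15:45, 18:00-18:15, 19:00-20:30.
Tomás ∩ Ana ∩ Lila: 13:00-13:15, 13:30-13:45, 14:15-15:45.
So the common availability across everyone is 13:00-13:15, 13:30-13:45, 14:15-15:45.
The first common window of at least 90 minutes is 14:15-15:45, so the earliest start is 14:15.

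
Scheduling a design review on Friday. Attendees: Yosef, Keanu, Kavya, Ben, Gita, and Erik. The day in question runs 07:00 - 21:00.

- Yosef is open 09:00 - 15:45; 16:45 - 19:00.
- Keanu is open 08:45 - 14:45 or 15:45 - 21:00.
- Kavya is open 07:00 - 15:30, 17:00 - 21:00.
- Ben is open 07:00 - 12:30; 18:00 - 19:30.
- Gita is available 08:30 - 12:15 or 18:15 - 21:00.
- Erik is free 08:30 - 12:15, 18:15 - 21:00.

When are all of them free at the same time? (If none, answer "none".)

09:00-12:15, 18:15-19:00

Yosef ∩ Keanu: 09:00-14:45, 16:45-19:00.
Yosef ∩ Keanu ∩ Kavya: 09:00-14:45, 17:00-19:00.
Yosef ∩ Keanu ∩ Kavya ∩ Ben: 09:00-12:30, 18:00-19:00.
Yosef ∩ Keanu ∩ Kavya ∩ Ben ∩ Gita: 09:00-12:15, 18:15-19:00.
Yosef ∩ Keanu ∩ Kavya ∩ Ben ∩ Gita ∩ Erik: 09:00-12:15, 18:15-19:00.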